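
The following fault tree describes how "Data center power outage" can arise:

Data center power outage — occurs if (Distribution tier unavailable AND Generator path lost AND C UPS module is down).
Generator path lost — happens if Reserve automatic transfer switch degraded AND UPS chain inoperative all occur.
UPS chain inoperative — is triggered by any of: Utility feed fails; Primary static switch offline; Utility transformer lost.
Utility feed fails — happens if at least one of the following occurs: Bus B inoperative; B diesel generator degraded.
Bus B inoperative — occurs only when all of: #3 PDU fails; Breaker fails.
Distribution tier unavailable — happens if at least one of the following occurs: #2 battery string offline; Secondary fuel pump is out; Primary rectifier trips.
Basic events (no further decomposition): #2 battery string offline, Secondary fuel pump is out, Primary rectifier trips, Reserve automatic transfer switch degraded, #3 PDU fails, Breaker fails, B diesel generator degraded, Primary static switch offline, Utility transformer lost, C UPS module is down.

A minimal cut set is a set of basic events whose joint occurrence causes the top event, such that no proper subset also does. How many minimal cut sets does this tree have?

Distribution tier unavailable [OR]: union of children's cut sets → 3 cut set(s).
Bus B inoperative [AND]: one cut set from each child combined → 1 × 1 = 1 cut set(s).
Utility feed fails [OR]: union of children's cut sets → 2 cut set(s).
UPS chain inoperative [OR]: union of children's cut sets → 4 cut set(s).
Generator path lost [AND]: one cut set from each child combined → 1 × 4 = 4 cut set(s).
Data center power outage [AND]: one cut set from each child combined → 3 × 4 × 1 = 12 cut set(s).

12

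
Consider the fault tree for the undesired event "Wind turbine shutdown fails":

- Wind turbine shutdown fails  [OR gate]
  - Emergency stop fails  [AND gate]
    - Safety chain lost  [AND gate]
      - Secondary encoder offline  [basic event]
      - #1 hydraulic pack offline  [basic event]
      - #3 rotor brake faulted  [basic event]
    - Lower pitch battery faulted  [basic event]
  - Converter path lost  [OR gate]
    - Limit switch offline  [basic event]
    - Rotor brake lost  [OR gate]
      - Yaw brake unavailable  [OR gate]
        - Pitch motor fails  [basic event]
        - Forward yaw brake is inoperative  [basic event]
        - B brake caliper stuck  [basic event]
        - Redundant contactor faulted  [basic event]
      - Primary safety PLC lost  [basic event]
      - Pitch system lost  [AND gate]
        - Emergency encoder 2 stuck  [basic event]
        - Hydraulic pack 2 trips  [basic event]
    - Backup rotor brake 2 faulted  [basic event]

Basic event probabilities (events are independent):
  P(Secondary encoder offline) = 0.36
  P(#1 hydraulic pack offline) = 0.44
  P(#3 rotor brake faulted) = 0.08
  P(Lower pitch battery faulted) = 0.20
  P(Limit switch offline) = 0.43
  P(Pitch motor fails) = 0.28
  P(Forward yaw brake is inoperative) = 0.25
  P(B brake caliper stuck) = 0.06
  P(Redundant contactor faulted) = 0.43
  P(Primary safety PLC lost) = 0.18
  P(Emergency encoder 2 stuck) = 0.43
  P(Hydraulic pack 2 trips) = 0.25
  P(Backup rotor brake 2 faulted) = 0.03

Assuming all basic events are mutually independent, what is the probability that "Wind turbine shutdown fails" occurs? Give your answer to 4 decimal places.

0.8832

P(Safety chain lost) [AND] = 0.36 × 0.44 × 0.08 = 0.012672
P(Emergency stop fails) [AND] = 0.012672 × 0.20 = 0.002534
P(Yaw brake unavailable) [OR] = 1 − (1−0.28) × (1−0.25) × (1−0.06) × (1−0.43) = 0.710668
P(Pitch system lost) [AND] = 0.43 × 0.25 = 0.107500
P(Rotor brake lost) [OR] = 1 − (1−0.710668) × (1−0.18) × (1−0.107500) = 0.788252
P(Converter path lost) [OR] = 1 − (1−0.43) × (1−0.788252) × (1−0.03) = 0.882925
P(Wind turbine shutdown fails) [OR] = 1 − (1−0.002534) × (1−0.882925) = 0.883222
Rounded to 4 decimal places: P(Wind turbine shutdown fails) ≈ 0.8832.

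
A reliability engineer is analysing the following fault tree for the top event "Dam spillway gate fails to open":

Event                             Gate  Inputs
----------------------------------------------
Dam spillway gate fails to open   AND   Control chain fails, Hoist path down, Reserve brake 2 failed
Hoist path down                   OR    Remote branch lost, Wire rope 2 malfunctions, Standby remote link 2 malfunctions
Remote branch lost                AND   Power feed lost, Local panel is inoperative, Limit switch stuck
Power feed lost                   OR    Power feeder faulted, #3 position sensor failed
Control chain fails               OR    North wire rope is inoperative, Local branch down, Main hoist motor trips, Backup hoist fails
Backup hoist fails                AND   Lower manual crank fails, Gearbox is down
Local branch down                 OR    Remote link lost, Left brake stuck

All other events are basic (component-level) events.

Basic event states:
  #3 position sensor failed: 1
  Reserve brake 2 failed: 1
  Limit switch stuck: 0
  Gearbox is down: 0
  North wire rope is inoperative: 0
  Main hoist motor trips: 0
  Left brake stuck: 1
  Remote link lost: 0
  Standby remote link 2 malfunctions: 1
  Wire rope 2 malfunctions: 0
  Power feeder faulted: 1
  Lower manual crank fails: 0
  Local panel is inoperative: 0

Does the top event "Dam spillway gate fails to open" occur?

Local branch down [OR]: Remote link lost=not, Left brake stuck=occurs → at least one input occurs → occurs.
Backup hoist fails [AND]: Lower manual crank fails=not, Gearbox is down=not → not all inputs occur → does not occur.
Control chain fails [OR]: North wire rope is inoperative=not, Local branch down=occurs, Main hoist motor trips=not, Backup hoist fails=not → at least one input occurs → occurs.
Power feed lost [OR]: Power feeder faulted=occurs, #3 position sensor failed=occurs → at least one input occurs → occurs.
Remote branch lost [AND]: Power feed lost=occurs, Local panel is inoperative=not, Limit switch stuck=not → not all inputs occur → does not occur.
Hoist path down [OR]: Remote branch lost=not, Wire rope 2 malfunctions=not, Standby remote link 2 malfunctions=occurs → at least one input occurs → occurs.
Dam spillway gate fails to open [AND]: Control chain fails=occurs, Hoist path down=occurs, Reserve brake 2 failed=occurs → all inputs occur → occurs.

Yes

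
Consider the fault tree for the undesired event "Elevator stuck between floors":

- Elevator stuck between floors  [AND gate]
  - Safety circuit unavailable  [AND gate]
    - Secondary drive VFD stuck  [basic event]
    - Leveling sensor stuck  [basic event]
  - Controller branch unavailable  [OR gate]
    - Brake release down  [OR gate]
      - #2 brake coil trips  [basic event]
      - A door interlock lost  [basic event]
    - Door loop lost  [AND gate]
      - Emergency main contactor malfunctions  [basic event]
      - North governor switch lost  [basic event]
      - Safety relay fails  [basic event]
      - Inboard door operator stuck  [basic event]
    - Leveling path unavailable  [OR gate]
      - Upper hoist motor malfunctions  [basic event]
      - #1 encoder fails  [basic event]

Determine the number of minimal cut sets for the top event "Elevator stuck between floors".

Safety circuit unavailable [AND]: one cut set from each child combined → 1 × 1 = 1 cut set(s).
Brake release down [OR]: union of children's cut sets → 2 cut set(s).
Door loop lost [AND]: one cut set from each child combined → 1 × 1 × 1 × 1 = 1 cut set(s).
Leveling path unavailable [OR]: union of children's cut sets → 2 cut set(s).
Controller branch unavailable [OR]: union of children's cut sets → 5 cut set(s).
Elevator stuck between floors [AND]: one cut set from each child combined → 1 × 5 = 5 cut set(s).
Minimal cut sets: {#2 brake coil trips, Leveling sensor stuck, Secondary drive VFD stuck}; {A door interlock lost, Leveling sensor stuck, Secondary drive VFD stuck}; {Emergency main contactor malfunctions, Inboard door operator stuck, Leveling sensor stuck, North governor switch lost, Safety relay fails, Secondary drive VFD stuck}; {Leveling sensor stuck, Secondary drive VFD stuck, Upper hoist motor malfunctions}; {#1 encoder fails, Leveling sensor stuck, Secondary drive VFD stuck}.

5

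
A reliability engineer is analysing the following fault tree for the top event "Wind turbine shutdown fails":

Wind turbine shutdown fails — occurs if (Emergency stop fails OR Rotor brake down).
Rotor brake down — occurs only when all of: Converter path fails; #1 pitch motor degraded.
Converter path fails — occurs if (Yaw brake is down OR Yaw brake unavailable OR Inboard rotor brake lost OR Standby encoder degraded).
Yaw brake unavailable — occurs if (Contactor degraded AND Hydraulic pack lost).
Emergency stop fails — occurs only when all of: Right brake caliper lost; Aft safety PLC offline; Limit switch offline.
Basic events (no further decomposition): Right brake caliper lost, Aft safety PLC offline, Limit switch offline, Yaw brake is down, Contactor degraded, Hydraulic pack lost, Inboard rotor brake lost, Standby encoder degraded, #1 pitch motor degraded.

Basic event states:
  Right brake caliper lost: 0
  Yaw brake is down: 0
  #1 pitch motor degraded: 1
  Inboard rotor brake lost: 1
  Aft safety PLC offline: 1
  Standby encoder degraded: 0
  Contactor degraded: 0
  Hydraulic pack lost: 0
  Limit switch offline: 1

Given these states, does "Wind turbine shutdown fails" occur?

Yes

Emergency stop fails [AND]: Right brake caliper lost=not, Aft safety PLC offline=occurs, Limit switch offline=occurs → not all inputs occur → does not occur.
Yaw brake unavailable [AND]: Contactor degraded=not, Hydraulic pack lost=not → not all inputs occur → does not occur.
Converter path fails [OR]: Yaw brake is down=not, Yaw brake unavailable=not, Inboard rotor brake lost=occurs, Standby encoder degraded=not → at least one input occurs → occurs.
Rotor brake down [AND]: Converter path fails=occurs, #1 pitch motor degraded=occurs → all inputs occur → occurs.
Wind turbine shutdown fails [OR]: Emergency stop fails=not, Rotor brake down=occurs → at least one input occurs → occurs.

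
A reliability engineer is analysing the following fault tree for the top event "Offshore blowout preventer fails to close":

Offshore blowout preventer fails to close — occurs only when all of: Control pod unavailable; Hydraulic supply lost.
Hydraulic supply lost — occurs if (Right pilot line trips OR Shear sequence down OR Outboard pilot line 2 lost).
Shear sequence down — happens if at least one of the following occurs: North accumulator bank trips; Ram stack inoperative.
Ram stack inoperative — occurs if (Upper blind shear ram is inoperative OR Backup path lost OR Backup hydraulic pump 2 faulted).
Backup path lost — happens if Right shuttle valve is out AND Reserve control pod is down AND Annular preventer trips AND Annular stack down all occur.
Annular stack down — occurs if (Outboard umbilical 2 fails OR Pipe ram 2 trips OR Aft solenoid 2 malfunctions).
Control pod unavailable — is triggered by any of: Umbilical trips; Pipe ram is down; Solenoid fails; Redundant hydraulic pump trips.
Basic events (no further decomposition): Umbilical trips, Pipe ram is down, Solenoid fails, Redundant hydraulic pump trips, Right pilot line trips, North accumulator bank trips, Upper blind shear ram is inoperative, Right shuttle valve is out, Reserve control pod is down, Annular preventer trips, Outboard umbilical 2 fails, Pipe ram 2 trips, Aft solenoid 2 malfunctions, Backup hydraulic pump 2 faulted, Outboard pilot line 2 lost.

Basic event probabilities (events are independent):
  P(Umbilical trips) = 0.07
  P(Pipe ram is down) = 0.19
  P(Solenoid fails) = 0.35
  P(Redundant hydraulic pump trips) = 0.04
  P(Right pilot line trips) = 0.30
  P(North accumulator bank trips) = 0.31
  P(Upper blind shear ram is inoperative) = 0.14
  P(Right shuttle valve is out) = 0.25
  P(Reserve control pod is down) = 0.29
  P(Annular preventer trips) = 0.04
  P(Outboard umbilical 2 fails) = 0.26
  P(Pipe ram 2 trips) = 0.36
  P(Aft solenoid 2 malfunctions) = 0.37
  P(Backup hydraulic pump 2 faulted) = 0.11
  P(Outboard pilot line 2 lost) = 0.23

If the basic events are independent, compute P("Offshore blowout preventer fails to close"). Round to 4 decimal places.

0.3794

P(Control pod unavailable) [OR] = 1 − (1−0.07) × (1−0.19) × (1−0.35) × (1−0.04) = 0.529941
P(Annular stack down) [OR] = 1 − (1−0.26) × (1−0.36) × (1−0.37) = 0.701632
P(Backup path lost) [AND] = 0.25 × 0.29 × 0.04 × 0.701632 = 0.002035
P(Ram stack inoperative) [OR] = 1 − (1−0.14) × (1−0.002035) × (1−0.11) = 0.236158
P(Shear sequence down) [OR] = 1 − (1−0.31) × (1−0.236158) = 0.472949
P(Hydraulic supply lost) [OR] = 1 − (1−0.30) × (1−0.472949) × (1−0.23) = 0.715920
P(Offshore blowout preventer fails to close) [AND] = 0.529941 × 0.715920 = 0.379395
Rounded to 4 decimal places: P(Offshore blowout preventer fails to close) ≈ 0.3794.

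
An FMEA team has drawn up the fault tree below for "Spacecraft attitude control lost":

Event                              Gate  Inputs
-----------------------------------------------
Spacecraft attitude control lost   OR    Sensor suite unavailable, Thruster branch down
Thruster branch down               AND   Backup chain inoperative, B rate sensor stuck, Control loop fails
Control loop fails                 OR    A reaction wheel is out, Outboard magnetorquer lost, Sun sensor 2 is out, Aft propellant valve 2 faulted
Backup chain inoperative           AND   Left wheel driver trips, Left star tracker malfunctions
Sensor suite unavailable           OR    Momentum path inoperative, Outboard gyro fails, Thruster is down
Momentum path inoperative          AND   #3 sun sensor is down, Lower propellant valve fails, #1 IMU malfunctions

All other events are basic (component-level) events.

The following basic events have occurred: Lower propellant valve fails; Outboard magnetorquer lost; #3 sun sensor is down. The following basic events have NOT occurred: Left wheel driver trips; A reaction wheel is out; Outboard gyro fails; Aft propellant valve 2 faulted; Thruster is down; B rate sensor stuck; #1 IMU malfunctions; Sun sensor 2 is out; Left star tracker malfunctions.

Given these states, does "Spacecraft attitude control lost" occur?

Momentum path inoperative [AND]: #3 sun sensor is down=occurs, Lower propellant valve fails=occurs, #1 IMU malfunctions=not → not all inputs occur → does not occur.
Sensor suite unavailable [OR]: Momentum path inoperative=not, Outboard gyro fails=not, Thruster is down=not → no input occurs → does not occur.
Backup chain inoperative [AND]: Left wheel driver trips=not, Left star tracker malfunctions=not → not all inputs occur → does not occur.
Control loop fails [OR]: A reaction wheel is out=not, Outboard magnetorquer lost=occurs, Sun sensor 2 is out=not, Aft propellant valve 2 faulted=not → at least one input occurs → occurs.
Thruster branch down [AND]: Backup chain inoperative=not, B rate sensor stuck=not, Control loop fails=occurs → not all inputs occur → does not occur.
Spacecraft attitude control lost [OR]: Sensor suite unavailable=not, Thruster branch down=not → no input occurs → does not occur.

No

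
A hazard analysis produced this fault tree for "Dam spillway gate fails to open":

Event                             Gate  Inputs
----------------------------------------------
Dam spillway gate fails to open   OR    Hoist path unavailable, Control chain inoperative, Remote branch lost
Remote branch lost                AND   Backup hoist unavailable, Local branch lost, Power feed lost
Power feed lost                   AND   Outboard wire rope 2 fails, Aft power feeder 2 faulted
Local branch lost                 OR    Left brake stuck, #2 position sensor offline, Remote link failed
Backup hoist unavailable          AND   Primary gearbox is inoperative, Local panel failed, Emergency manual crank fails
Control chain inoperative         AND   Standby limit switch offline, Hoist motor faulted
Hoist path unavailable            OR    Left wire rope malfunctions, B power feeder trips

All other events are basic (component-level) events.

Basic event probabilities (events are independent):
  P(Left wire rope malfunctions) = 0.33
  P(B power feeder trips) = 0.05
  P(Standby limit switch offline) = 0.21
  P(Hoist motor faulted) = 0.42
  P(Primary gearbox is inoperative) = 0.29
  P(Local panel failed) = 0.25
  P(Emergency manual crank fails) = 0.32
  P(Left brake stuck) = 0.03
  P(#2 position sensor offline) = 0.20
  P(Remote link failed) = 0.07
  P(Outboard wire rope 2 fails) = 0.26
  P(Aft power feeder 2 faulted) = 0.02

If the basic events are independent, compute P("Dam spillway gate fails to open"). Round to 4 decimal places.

0.4197

P(Hoist path unavailable) [OR] = 1 − (1−0.33) × (1−0.05) = 0.363500
P(Control chain inoperative) [AND] = 0.21 × 0.42 = 0.088200
P(Backup hoist unavailable) [AND] = 0.29 × 0.25 × 0.32 = 0.023200
P(Local branch lost) [OR] = 1 − (1−0.03) × (1−0.20) × (1−0.07) = 0.278320
P(Power feed lost) [AND] = 0.26 × 0.02 = 0.005200
P(Remote branch lost) [AND] = 0.023200 × 0.278320 × 0.005200 = 0.000034
P(Dam spillway gate fails to open) [OR] = 1 − (1−0.363500) × (1−0.088200) × (1−0.000034) = 0.419659
Rounded to 4 decimal places: P(Dam spillway gate fails to open) ≈ 0.4197.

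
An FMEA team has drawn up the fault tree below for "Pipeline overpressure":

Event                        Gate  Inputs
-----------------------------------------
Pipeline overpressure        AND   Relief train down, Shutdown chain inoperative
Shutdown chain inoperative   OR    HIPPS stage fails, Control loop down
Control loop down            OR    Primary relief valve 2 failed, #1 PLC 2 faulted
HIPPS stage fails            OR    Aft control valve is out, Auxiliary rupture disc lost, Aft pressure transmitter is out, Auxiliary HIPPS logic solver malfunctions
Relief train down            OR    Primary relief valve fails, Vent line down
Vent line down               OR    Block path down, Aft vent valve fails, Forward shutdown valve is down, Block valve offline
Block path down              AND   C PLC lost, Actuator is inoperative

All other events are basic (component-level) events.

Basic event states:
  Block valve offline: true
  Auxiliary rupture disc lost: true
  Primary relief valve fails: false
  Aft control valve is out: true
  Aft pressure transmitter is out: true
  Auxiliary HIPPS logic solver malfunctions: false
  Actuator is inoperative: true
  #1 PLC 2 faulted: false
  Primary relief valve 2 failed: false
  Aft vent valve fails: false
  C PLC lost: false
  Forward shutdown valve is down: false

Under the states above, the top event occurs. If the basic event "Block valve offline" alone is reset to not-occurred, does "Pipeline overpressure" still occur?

Counterfactual: set "Block valve offline" to not occurred.
Block path down [AND]: C PLC lost=not, Actuator is inoperative=occurs → not all inputs occur → does not occur.
Vent line down [OR]: Block path down=not, Aft vent valve fails=not, Forward shutdown valve is down=not, Block valve offline=not → no input occurs → does not occur.
Relief train down [OR]: Primary relief valve fails=not, Vent line down=not → no input occurs → does not occur.
HIPPS stage fails [OR]: Aft control valve is out=occurs, Auxiliary rupture disc lost=occurs, Aft pressure transmitter is out=occurs, Auxiliary HIPPS logic solver malfunctions=not → at least one input occurs → occurs.
Control loop down [OR]: Primary relief valve 2 failed=not, #1 PLC 2 faulted=not → no input occurs → does not occur.
Shutdown chain inoperative [OR]: HIPPS stage fails=occurs, Control loop down=not → at least one input occurs → occurs.
Pipeline overpressure [AND]: Relief train down=not, Shutdown chain inoperative=occurs → not all inputs occur → does not occur.

No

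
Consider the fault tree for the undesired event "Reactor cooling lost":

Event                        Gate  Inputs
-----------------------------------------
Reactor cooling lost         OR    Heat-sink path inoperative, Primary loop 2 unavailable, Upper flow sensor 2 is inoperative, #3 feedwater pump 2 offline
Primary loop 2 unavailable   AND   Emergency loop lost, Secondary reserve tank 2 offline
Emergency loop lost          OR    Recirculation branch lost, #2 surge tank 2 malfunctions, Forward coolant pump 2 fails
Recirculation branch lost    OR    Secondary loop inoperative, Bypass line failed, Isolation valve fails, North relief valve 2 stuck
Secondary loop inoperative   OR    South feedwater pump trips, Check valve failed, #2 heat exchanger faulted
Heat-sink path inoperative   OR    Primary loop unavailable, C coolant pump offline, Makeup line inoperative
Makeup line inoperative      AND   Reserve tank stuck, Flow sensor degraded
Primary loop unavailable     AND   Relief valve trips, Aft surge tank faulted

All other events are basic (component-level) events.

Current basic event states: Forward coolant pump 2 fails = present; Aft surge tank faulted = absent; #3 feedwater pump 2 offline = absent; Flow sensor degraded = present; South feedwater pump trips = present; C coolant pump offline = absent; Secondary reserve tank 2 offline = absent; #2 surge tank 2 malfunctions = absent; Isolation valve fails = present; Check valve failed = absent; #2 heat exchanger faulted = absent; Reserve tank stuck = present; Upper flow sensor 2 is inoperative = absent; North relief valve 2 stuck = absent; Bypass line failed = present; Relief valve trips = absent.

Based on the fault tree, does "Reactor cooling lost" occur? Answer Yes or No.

Yes

Primary loop unavailable [AND]: Relief valve trips=not, Aft surge tank faulted=not → not all inputs occur → does not occur.
Makeup line inoperative [AND]: Reserve tank stuck=occurs, Flow sensor degraded=occurs → all inputs occur → occurs.
Heat-sink path inoperative [OR]: Primary loop unavailable=not, C coolant pump offline=not, Makeup line inoperative=occurs → at least one input occurs → occurs.
Secondary loop inoperative [OR]: South feedwater pump trips=occurs, Check valve failed=not, #2 heat exchanger faulted=not → at least one input occurs → occurs.
Recirculation branch lost [OR]: Secondary loop inoperative=occurs, Bypass line failed=occurs, Isolation valve fails=occurs, North relief valve 2 stuck=not → at least one input occurs → occurs.
Emergency loop lost [OR]: Recirculation branch lost=occurs, #2 surge tank 2 malfunctions=not, Forward coolant pump 2 fails=occurs → at least one input occurs → occurs.
Primary loop 2 unavailable [AND]: Emergency loop lost=occurs, Secondary reserve tank 2 offline=not → not all inputs occur → does not occur.
Reactor cooling lost [OR]: Heat-sink path inoperative=occurs, Primary loop 2 unavailable=not, Upper flow sensor 2 is inoperative=not, #3 feedwater pump 2 offline=not → at least one input occurs → occurs.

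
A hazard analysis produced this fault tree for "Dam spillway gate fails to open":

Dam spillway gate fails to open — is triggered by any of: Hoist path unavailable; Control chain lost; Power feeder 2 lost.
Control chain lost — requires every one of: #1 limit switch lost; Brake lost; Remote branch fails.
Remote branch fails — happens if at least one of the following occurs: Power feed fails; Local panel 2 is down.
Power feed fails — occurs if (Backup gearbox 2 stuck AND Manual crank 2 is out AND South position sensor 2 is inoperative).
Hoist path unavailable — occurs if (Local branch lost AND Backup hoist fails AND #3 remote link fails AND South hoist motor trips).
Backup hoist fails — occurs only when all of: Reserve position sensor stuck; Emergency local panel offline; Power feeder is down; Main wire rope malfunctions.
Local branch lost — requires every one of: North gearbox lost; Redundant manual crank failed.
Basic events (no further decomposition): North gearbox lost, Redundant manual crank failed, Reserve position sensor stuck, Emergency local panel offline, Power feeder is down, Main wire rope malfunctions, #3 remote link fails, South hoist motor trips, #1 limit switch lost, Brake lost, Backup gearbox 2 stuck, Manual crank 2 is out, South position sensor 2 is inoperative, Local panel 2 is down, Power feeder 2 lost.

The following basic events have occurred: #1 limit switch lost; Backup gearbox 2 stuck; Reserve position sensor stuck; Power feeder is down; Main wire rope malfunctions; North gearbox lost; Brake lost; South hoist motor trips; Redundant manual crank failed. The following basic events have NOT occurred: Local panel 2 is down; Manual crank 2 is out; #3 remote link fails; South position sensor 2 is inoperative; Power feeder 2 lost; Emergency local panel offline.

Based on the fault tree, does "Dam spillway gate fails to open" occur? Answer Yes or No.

Local branch lost [AND]: North gearbox lost=occurs, Redundant manual crank failed=occurs → all inputs occur → occurs.
Backup hoist fails [AND]: Reserve position sensor stuck=occurs, Emergency local panel offline=not, Power feeder is down=occurs, Main wire rope malfunctions=occurs → not all inputs occur → does not occur.
Hoist path unavailable [AND]: Local branch lost=occurs, Backup hoist fails=not, #3 remote link fails=not, South hoist motor trips=occurs → not all inputs occur → does not occur.
Power feed fails [AND]: Backup gearbox 2 stuck=occurs, Manual crank 2 is out=not, South position sensor 2 is inoperative=not → not all inputs occur → does not occur.
Remote branch fails [OR]: Power feed fails=not, Local panel 2 is down=not → no input occurs → does not occur.
Control chain lost [AND]: #1 limit switch lost=occurs, Brake lost=occurs, Remote branch fails=not → not all inputs occur → does not occur.
Dam spillway gate fails to open [OR]: Hoist path unavailable=not, Control chain lost=not, Power feeder 2 lost=not → no input occurs → does not occur.

No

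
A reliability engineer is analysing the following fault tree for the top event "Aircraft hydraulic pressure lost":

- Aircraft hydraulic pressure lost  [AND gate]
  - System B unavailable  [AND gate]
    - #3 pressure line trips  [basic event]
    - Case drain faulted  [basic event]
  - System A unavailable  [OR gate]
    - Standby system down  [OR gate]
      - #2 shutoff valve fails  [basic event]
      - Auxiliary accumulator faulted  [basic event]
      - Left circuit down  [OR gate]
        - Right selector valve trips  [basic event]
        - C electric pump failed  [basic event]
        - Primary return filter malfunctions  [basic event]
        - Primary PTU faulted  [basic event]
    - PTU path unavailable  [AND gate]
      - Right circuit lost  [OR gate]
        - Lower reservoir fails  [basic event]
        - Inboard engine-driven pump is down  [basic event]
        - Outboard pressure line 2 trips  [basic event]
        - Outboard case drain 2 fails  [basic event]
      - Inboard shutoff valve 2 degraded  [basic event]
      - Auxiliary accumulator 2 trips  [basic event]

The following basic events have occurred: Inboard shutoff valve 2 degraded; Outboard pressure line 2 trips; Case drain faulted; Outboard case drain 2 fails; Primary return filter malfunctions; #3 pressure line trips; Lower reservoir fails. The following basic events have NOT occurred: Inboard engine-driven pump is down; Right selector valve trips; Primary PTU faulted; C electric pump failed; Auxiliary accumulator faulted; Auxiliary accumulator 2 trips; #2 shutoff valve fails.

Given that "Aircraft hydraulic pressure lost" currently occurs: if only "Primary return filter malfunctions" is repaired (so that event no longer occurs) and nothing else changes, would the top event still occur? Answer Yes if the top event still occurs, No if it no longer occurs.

No

Counterfactual: set "Primary return filter malfunctions" to not occurred.
System B unavailable [AND]: #3 pressure line trips=occurs, Case drain faulted=occurs → all inputs occur → occurs.
Left circuit down [OR]: Right selector valve trips=not, C electric pump failed=not, Primary return filter malfunctions=not, Primary PTU faulted=not → no input occurs → does not occur.
Standby system down [OR]: #2 shutoff valve fails=not, Auxiliary accumulator faulted=not, Left circuit down=not → no input occurs → does not occur.
Right circuit lost [OR]: Lower reservoir fails=occurs, Inboard engine-driven pump is down=not, Outboard pressure line 2 trips=occurs, Outboard case drain 2 fails=occurs → at least one input occurs → occurs.
PTU path unavailable [AND]: Right circuit lost=occurs, Inboard shutoff valve 2 degraded=occurs, Auxiliary accumulator 2 trips=not → not all inputs occur → does not occur.
System A unavailable [OR]: Standby system down=not, PTU path unavailable=not → no input occurs → does not occur.
Aircraft hydraulic pressure lost [AND]: System B unavailable=occurs, System A unavailable=not → not all inputs occur → does not occur.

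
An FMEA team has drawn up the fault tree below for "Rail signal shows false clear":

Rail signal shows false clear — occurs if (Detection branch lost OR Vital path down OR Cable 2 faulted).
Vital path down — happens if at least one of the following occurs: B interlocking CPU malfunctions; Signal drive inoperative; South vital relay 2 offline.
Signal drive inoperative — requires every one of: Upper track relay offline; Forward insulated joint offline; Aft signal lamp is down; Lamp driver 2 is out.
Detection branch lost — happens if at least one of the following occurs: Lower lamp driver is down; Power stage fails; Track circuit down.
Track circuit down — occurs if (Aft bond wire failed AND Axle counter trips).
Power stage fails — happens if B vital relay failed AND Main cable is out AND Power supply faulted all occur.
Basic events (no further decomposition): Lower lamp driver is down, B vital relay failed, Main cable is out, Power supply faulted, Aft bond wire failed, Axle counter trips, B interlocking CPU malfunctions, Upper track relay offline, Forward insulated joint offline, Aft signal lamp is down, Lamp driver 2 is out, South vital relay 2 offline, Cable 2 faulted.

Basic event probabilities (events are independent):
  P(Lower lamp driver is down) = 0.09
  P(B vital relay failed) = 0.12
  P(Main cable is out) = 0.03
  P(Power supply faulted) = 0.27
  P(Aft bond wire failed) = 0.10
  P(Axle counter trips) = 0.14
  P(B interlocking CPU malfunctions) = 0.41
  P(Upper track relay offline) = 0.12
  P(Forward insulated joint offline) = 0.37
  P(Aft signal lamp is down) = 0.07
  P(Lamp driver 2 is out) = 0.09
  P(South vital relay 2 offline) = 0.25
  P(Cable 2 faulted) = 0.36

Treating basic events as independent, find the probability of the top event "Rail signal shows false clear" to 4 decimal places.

0.7462

P(Power stage fails) [AND] = 0.12 × 0.03 × 0.27 = 0.000972
P(Track circuit down) [AND] = 0.10 × 0.14 = 0.014000
P(Detection branch lost) [OR] = 1 − (1−0.09) × (1−0.000972) × (1−0.014000) = 0.103612
P(Signal drive inoperative) [AND] = 0.12 × 0.37 × 0.07 × 0.09 = 0.000280
P(Vital path down) [OR] = 1 − (1−0.41) × (1−0.000280) × (1−0.25) = 0.557624
P(Rail signal shows false clear) [OR] = 1 − (1−0.103612) × (1−0.557624) × (1−0.36) = 0.746214
Rounded to 4 decimal places: P(Rail signal shows false clear) ≈ 0.7462.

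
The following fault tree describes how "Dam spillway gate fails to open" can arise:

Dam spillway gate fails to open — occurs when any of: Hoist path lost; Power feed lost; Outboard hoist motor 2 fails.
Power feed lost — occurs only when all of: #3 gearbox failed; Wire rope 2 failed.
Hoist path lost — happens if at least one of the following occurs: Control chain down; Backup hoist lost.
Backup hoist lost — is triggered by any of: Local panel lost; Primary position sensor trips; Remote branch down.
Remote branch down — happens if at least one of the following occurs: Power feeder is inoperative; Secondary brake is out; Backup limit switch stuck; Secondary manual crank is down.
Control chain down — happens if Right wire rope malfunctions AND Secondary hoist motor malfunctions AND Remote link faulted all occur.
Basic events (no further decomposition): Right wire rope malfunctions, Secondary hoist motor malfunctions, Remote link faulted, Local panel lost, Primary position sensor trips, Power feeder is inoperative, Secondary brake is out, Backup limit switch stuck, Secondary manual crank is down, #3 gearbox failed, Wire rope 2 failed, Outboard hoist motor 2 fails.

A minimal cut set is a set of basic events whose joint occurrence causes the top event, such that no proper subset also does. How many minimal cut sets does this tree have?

9

Control chain down [AND]: one cut set from each child combined → 1 × 1 × 1 = 1 cut set(s).
Remote branch down [OR]: union of children's cut sets → 4 cut set(s).
Backup hoist lost [OR]: union of children's cut sets → 6 cut set(s).
Hoist path lost [OR]: union of children's cut sets → 7 cut set(s).
Power feed lost [AND]: one cut set from each child combined → 1 × 1 = 1 cut set(s).
Dam spillway gate fails to open [OR]: union of children's cut sets → 9 cut set(s).
Minimal cut sets: {Remote link faulted, Right wire rope malfunctions, Secondary hoist motor malfunctions}; {Local panel lost}; {Primary position sensor trips}; {Power feeder is inoperative}; {Secondary brake is out}; {Backup limit switch stuck}; {Secondary manual crank is down}; {#3 gearbox failed, Wire rope 2 failed}; {Outboard hoist motor 2 fails}.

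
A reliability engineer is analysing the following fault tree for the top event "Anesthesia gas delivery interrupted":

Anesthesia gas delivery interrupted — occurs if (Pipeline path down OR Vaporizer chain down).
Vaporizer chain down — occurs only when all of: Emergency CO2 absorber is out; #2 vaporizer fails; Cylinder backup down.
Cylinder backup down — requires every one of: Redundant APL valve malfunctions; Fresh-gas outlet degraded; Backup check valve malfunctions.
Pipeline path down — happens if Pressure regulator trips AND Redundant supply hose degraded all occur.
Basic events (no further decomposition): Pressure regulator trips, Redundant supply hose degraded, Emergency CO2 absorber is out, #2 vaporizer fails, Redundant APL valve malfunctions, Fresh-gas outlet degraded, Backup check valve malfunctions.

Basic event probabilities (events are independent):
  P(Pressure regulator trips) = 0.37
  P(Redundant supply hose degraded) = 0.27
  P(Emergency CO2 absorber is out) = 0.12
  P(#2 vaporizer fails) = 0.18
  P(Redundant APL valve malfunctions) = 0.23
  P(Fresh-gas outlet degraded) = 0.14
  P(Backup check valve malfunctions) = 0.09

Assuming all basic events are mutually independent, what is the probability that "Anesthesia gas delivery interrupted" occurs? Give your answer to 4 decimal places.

P(Pipeline path down) [AND] = 0.37 × 0.27 = 0.099900
P(Cylinder backup down) [AND] = 0.23 × 0.14 × 0.09 = 0.002898
P(Vaporizer chain down) [AND] = 0.12 × 0.18 × 0.002898 = 0.000063
P(Anesthesia gas delivery interrupted) [OR] = 1 − (1−0.099900) × (1−0.000063) = 0.099957
Rounded to 4 decimal places: P(Anesthesia gas delivery interrupted) ≈ 0.1000.

0.1000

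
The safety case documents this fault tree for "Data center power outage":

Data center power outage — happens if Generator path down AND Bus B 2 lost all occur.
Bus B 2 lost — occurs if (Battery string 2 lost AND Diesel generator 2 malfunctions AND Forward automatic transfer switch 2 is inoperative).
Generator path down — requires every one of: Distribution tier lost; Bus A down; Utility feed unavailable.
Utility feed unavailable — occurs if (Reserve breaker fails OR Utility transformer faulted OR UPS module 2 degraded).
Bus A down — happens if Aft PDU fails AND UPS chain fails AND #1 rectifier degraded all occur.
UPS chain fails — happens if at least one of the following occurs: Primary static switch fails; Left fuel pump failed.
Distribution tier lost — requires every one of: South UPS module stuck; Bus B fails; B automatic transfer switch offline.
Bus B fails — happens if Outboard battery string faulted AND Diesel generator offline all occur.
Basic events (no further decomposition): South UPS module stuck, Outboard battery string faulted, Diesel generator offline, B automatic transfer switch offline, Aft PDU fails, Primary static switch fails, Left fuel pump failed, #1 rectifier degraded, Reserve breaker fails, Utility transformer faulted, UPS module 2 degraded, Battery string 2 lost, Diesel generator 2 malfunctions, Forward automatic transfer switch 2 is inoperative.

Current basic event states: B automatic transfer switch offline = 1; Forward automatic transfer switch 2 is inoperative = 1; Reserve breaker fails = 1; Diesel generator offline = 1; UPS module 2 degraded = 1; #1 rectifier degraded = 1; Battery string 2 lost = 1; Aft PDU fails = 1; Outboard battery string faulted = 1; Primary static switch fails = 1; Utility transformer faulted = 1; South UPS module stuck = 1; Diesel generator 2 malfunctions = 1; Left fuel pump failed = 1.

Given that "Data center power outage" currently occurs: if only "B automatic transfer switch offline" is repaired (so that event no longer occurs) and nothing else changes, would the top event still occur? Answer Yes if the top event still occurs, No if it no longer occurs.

Counterfactual: set "B automatic transfer switch offline" to not occurred.
Bus B fails [AND]: Outboard battery string faulted=occurs, Diesel generator offline=occurs → all inputs occur → occurs.
Distribution tier lost [AND]: South UPS module stuck=occurs, Bus B fails=occurs, B automatic transfer switch offline=not → not all inputs occur → does not occur.
UPS chain fails [OR]: Primary static switch fails=occurs, Left fuel pump failed=occurs → at least one input occurs → occurs.
Bus A down [AND]: Aft PDU fails=occurs, UPS chain fails=occurs, #1 rectifier degraded=occurs → all inputs occur → occurs.
Utility feed unavailable [OR]: Reserve breaker fails=occurs, Utility transformer faulted=occurs, UPS module 2 degraded=occurs → at least one input occurs → occurs.
Generator path down [AND]: Distribution tier lost=not, Bus A down=occurs, Utility feed unavailable=occurs → not all inputs occur → does not occur.
Bus B 2 lost [AND]: Battery string 2 lost=occurs, Diesel generator 2 malfunctions=occurs, Forward automatic transfer switch 2 is inoperative=occurs → all inputs occur → occurs.
Data center power outage [AND]: Generator path down=not, Bus B 2 lost=occurs → not all inputs occur → does not occur.

No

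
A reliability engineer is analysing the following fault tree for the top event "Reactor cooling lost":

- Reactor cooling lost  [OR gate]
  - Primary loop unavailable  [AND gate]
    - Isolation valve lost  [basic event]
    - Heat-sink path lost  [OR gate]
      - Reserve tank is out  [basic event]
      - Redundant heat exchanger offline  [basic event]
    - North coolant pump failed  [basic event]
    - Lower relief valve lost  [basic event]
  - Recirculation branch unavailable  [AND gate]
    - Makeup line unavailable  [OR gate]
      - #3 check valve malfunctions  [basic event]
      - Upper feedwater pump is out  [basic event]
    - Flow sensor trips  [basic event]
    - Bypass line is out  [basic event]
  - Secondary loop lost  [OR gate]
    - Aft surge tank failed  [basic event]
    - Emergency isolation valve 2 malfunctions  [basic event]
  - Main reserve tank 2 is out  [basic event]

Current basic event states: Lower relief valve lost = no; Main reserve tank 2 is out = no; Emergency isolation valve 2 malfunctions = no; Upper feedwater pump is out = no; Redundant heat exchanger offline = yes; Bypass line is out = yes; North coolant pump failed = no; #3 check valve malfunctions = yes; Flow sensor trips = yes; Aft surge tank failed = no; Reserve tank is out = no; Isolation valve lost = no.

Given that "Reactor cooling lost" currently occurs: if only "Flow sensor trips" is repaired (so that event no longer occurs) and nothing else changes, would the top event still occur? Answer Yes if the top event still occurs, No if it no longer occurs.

No

Counterfactual: set "Flow sensor trips" to not occurred.
Heat-sink path lost [OR]: Reserve tank is out=not, Redundant heat exchanger offline=occurs → at least one input occurs → occurs.
Primary loop unavailable [AND]: Isolation valve lost=not, Heat-sink path lost=occurs, North coolant pump failed=not, Lower relief valve lost=not → not all inputs occur → does not occur.
Makeup line unavailable [OR]: #3 check valve malfunctions=occurs, Upper feedwater pump is out=not → at least one input occurs → occurs.
Recirculation branch unavailable [AND]: Makeup line unavailable=occurs, Flow sensor trips=not, Bypass line is out=occurs → not all inputs occur → does not occur.
Secondary loop lost [OR]: Aft surge tank failed=not, Emergency isolation valve 2 malfunctions=not → no input occurs → does not occur.
Reactor cooling lost [OR]: Primary loop unavailable=not, Recirculation branch unavailable=not, Secondary loop lost=not, Main reserve tank 2 is out=not → no input occurs → does not occur.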